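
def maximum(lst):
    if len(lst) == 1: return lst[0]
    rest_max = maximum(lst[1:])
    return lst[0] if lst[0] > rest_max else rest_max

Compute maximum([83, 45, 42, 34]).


maximum([83, 45, 42, 34]): compare 83 with maximum([45, 42, 34])
maximum([45, 42, 34]): compare 45 with maximum([42, 34])
maximum([42, 34]): compare 42 with maximum([34])
maximum([34]) = 34  (base case)
Compare 42 with 34 -> 42
Compare 45 with 42 -> 45
Compare 83 with 45 -> 83

83


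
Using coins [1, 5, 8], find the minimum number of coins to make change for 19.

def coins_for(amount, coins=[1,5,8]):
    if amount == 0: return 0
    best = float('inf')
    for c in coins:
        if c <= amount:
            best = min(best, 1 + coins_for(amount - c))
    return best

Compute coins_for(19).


Building up with DP:
coins_for(0) = 0
coins_for(1) = min(1+coins_for(0)=1+0=1) = 1
coins_for(2) = min(1+coins_for(1)=1+1=2) = 2
coins_for(3) = min(1+coins_for(2)=1+2=3) = 3
coins_for(4) = min(1+coins_for(3)=1+3=4) = 4
coins_for(5) = min(1+coins_for(4)=1+4=5, 1+coins_for(0)=1+0=1) = 1
coins_for(6) = min(1+coins_for(5)=1+1=2, 1+coins_for(1)=1+1=2) = 2
coins_for(7) = min(1+coins_for(6)=1+2=3, 1+coins_for(2)=1+2=3) = 3
coins_for(8) = min(1+coins_for(7)=1+3=4, 1+coins_for(3)=1+3=4, 1+coins_for(0)=1+0=1) = 1
coins_for(9) = min(1+coins_for(8)=1+1=2, 1+coins_for(4)=1+4=5, 1+coins_for(1)=1+1=2) = 2
coins_for(10) = min(1+coins_for(9)=1+2=3, 1+coins_for(5)=1+1=2, 1+coins_for(2)=1+2=3) = 2
coins_for(11) = min(1+coins_for(10)=1+2=3, 1+coins_for(6)=1+2=3, 1+coins_for(3)=1+3=4) = 3
coins_for(12) = min(1+coins_for(11)=1+3=4, 1+coins_for(7)=1+3=4, 1+coins_for(4)=1+4=5) = 4
coins_for(13) = min(1+coins_for(12)=1+4=5, 1+coins_for(8)=1+1=2, 1+coins_for(5)=1+1=2) = 2
coins_for(14) = min(1+coins_for(13)=1+2=3, 1+coins_for(9)=1+2=3, 1+coins_for(6)=1+2=3) = 3
coins_for(15) = min(1+coins_for(14)=1+3=4, 1+coins_for(10)=1+2=3, 1+coins_for(7)=1+3=4) = 3
coins_for(16) = min(1+coins_for(15)=1+3=4, 1+coins_for(11)=1+3=4, 1+coins_for(8)=1+1=2) = 2
coins_for(17) = min(1+coins_for(16)=1+2=3, 1+coins_for(12)=1+4=5, 1+coins_for(9)=1+2=3) = 3
coins_for(18) = min(1+coins_for(17)=1+3=4, 1+coins_for(13)=1+2=3, 1+coins_for(10)=1+2=3) = 3
coins_for(19) = min(1+coins_for(18)=1+3=4, 1+coins_for(14)=1+3=4, 1+coins_for(11)=1+3=4) = 4

4


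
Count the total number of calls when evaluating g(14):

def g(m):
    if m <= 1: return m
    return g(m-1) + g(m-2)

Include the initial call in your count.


Let C(n) = total calls for g(n)
C(0) = 1, C(1) = 1
C(2) = 1 + C(1) + C(0) = 1 + 1 + 1 = 3
C(3) = 1 + C(2) + C(1) = 1 + 3 + 1 = 5
C(4) = 1 + C(3) + C(2) = 1 + 5 + 3 = 9
C(5) = 1 + C(4) + C(3) = 1 + 9 + 5 = 15
C(6) = 1 + C(5) + C(4) = 1 + 15 + 9 = 25
C(7) = 1 + C(6) + C(5) = 1 + 25 + 15 = 41
C(8) = 1 + C(7) + C(6) = 1 + 41 + 25 = 67
C(9) = 1 + C(8) + C(7) = 1 + 67 + 41 = 109
C(10) = 1 + C(9) + C(8) = 1 + 109 + 67 = 177
C(11) = 1 + C(10) + C(9) = 1 + 177 + 109 = 287
C(12) = 1 + C(11) + C(10) = 1 + 287 + 177 = 465
C(13) = 1 + C(12) + C(11) = 1 + 465 + 287 = 753
C(14) = 1 + C(13) + C(12) = 1 + 753 + 465 = 1219

1219


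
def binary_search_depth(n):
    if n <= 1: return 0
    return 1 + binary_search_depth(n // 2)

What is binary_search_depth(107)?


107 / 2 = 53
53 / 2 = 26
26 / 2 = 13
13 / 2 = 6
6 / 2 = 3
3 / 2 = 1
Reached 1 after 6 halvings

6


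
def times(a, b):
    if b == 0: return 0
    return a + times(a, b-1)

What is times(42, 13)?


times(42, 13) = 42 + times(42, 12)
times(42, 12) = 42 + times(42, 11)
times(42, 11) = 42 + times(42, 10)
times(42, 10) = 42 + times(42, 9)
times(42, 9) = 42 + times(42, 8)
times(42, 8) = 42 + times(42, 7)
times(42, 7) = 42 + times(42, 6)
times(42, 6) = 42 + times(42, 5)
times(42, 5) = 42 + times(42, 4)
times(42, 4) = 42 + times(42, 3)
times(42, 3) = 42 + times(42, 2)
times(42, 2) = 42 + times(42, 1)
times(42, 1) = 42 + times(42, 0)
times(42, 0) = 0  (base case)
Total: 42 + 42 + 42 + 42 + 42 + 42 + 42 + 42 + 42 + 42 + 42 + 42 + 42 + 0 = 546

546


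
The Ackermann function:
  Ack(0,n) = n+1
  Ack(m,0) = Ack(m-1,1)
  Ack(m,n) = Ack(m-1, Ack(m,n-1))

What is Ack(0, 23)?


Ack(0, 23) = 24
Result: Ack(0, 23) = 24

24


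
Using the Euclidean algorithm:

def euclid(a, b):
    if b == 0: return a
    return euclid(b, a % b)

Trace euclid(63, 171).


euclid(63, 171) = euclid(171, 63)
euclid(171, 63) = euclid(63, 45)
euclid(63, 45) = euclid(45, 18)
euclid(45, 18) = euclid(18, 9)
euclid(18, 9) = euclid(9, 0)
euclid(9, 0) = 9  (base case)

9


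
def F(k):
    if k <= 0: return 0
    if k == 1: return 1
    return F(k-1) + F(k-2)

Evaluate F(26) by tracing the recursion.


Computing F(26) bottom-up:
F(0) = 0
F(1) = 1
F(2) = F(1) + F(0) = 1 + 0 = 1
F(3) = F(2) + F(1) = 1 + 1 = 2
F(4) = F(3) + F(2) = 2 + 1 = 3
F(5) = F(4) + F(3) = 3 + 2 = 5
F(6) = F(5) + F(4) = 5 + 3 = 8
F(7) = F(6) + F(5) = 8 + 5 = 13
F(8) = F(7) + F(6) = 13 + 8 = 21
F(9) = F(8) + F(7) = 21 + 13 = 34
F(10) = F(9) + F(8) = 34 + 21 = 55
F(11) = F(10) + F(9) = 55 + 34 = 89
F(12) = F(11) + F(10) = 89 + 55 = 144
F(13) = F(12) + F(11) = 144 + 89 = 233
F(14) = F(13) + F(12) = 233 + 144 = 377
F(15) = F(14) + F(13) = 377 + 233 = 610
F(16) = F(15) + F(14) = 610 + 377 = 987
F(17) = F(16) + F(15) = 987 + 610 = 1597
F(18) = F(17) + F(16) = 1597 + 987 = 2584
F(19) = F(18) + F(17) = 2584 + 1597 = 4181
F(20) = F(19) + F(18) = 4181 + 2584 = 6765
F(21) = F(20) + F(19) = 6765 + 4181 = 10946
F(22) = F(21) + F(20) = 10946 + 6765 = 17711
F(23) = F(22) + F(21) = 17711 + 10946 = 28657
F(24) = F(23) + F(22) = 28657 + 17711 = 46368
F(25) = F(24) + F(23) = 46368 + 28657 = 75025
F(26) = F(25) + F(24) = 75025 + 46368 = 121393

121393


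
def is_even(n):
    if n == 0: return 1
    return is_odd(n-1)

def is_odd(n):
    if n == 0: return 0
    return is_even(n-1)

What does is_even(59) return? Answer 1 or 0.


is_even(59) = is_odd(58)
is_odd(58) = is_even(57)
is_even(57) = is_odd(56)
is_odd(56) = is_even(55)
is_even(55) = is_odd(54)
is_odd(54) = is_even(53)
is_even(53) = is_odd(52)
is_odd(52) = is_even(51)
is_even(51) = is_odd(50)
is_odd(50) = is_even(49)
is_even(49) = is_odd(48)
is_odd(48) = is_even(47)
is_even(47) = is_odd(46)
is_odd(46) = is_even(45)
is_even(45) = is_odd(44)
is_odd(44) = is_even(43)
is_even(43) = is_odd(42)
is_odd(42) = is_even(41)
is_even(41) = is_odd(40)
is_odd(40) = is_even(39)
is_even(39) = is_odd(38)
is_odd(38) = is_even(37)
is_even(37) = is_odd(36)
is_odd(36) = is_even(35)
is_even(35) = is_odd(34)
is_odd(34) = is_even(33)
is_even(33) = is_odd(32)
is_odd(32) = is_even(31)
is_even(31) = is_odd(30)
is_odd(30) = is_even(29)
is_even(29) = is_odd(28)
is_odd(28) = is_even(27)
is_even(27) = is_odd(26)
is_odd(26) = is_even(25)
is_even(25) = is_odd(24)
is_odd(24) = is_even(23)
is_even(23) = is_odd(22)
is_odd(22) = is_even(21)
is_even(21) = is_odd(20)
is_odd(20) = is_even(19)
is_even(19) = is_odd(18)
is_odd(18) = is_even(17)
is_even(17) = is_odd(16)
is_odd(16) = is_even(15)
is_even(15) = is_odd(14)
is_odd(14) = is_even(13)
is_even(13) = is_odd(12)
is_odd(12) = is_even(11)
is_even(11) = is_odd(10)
is_odd(10) = is_even(9)
is_even(9) = is_odd(8)
is_odd(8) = is_even(7)
is_even(7) = is_odd(6)
is_odd(6) = is_even(5)
is_even(5) = is_odd(4)
is_odd(4) = is_even(3)
is_even(3) = is_odd(2)
is_odd(2) = is_even(1)
is_even(1) = is_odd(0)
is_odd(0) = 0  (base case)
Result: 0

0


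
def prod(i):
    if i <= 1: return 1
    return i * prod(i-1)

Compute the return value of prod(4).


prod(4)
= 4 * prod(3)
= 4 * 3 * prod(2)
= 4 * 3 * 2 * prod(1)
= 4 * 3 * 2 * 1
= 24

24


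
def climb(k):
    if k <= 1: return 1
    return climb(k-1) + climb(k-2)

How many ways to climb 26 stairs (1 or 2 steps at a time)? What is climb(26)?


Building up from base cases:
climb(0) = 1
climb(1) = 1
climb(2) = climb(1) + climb(0) = 1 + 1 = 2
climb(3) = climb(2) + climb(1) = 2 + 1 = 3
climb(4) = climb(3) + climb(2) = 3 + 2 = 5
climb(5) = climb(4) + climb(3) = 5 + 3 = 8
climb(6) = climb(5) + climb(4) = 8 + 5 = 13
climb(7) = climb(6) + climb(5) = 13 + 8 = 21
climb(8) = climb(7) + climb(6) = 21 + 13 = 34
climb(9) = climb(8) + climb(7) = 34 + 21 = 55
climb(10) = climb(9) + climb(8) = 55 + 34 = 89
climb(11) = climb(10) + climb(9) = 89 + 55 = 144
climb(12) = climb(11) + climb(10) = 144 + 89 = 233
climb(13) = climb(12) + climb(11) = 233 + 144 = 377
climb(14) = climb(13) + climb(12) = 377 + 233 = 610
climb(15) = climb(14) + climb(13) = 610 + 377 = 987
climb(16) = climb(15) + climb(14) = 987 + 610 = 1597
climb(17) = climb(16) + climb(15) = 1597 + 987 = 2584
climb(18) = climb(17) + climb(16) = 2584 + 1597 = 4181
climb(19) = climb(18) + climb(17) = 4181 + 2584 = 6765
climb(20) = climb(19) + climb(18) = 6765 + 4181 = 10946
climb(21) = climb(20) + climb(19) = 10946 + 6765 = 17711
climb(22) = climb(21) + climb(20) = 17711 + 10946 = 28657
climb(23) = climb(22) + climb(21) = 28657 + 17711 = 46368
climb(24) = climb(23) + climb(22) = 46368 + 28657 = 75025
climb(25) = climb(24) + climb(23) = 75025 + 46368 = 121393
climb(26) = climb(25) + climb(24) = 121393 + 75025 = 196418

196418


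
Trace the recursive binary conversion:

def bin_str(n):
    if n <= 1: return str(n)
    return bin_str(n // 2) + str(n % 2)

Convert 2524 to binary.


bin_str(2524) = bin_str(1262) + '0'
bin_str(1262) = bin_str(631) + '0'
bin_str(631) = bin_str(315) + '1'
bin_str(315) = bin_str(157) + '1'
bin_str(157) = bin_str(78) + '1'
bin_str(78) = bin_str(39) + '0'
bin_str(39) = bin_str(19) + '1'
bin_str(19) = bin_str(9) + '1'
bin_str(9) = bin_str(4) + '1'
bin_str(4) = bin_str(2) + '0'
bin_str(2) = bin_str(1) + '0'
bin_str(1) = '1'  (base case)
Concatenating: '1' + '0' + '0' + '1' + '1' + '1' + '0' + '1' + '1' + '1' + '0' + '0' = '100111011100'

100111011100


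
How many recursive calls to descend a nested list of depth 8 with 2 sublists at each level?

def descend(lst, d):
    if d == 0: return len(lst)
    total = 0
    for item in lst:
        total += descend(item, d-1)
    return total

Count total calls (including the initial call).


At depth 0 (root): 1 call
At depth 1: each of 1 parents calls descend on 2 children = 2 calls
At depth 2: each of 2 parents calls descend on 2 children = 4 calls
At depth 3: each of 4 parents calls descend on 2 children = 8 calls
At depth 4: each of 8 parents calls descend on 2 children = 16 calls
At depth 5: each of 16 parents calls descend on 2 children = 32 calls
At depth 6: each of 32 parents calls descend on 2 children = 64 calls
At depth 7: each of 64 parents calls descend on 2 children = 128 calls
At depth 8: each of 128 parents calls descend on 2 children = 256 calls
Total: 1 + 2 + 4 + 8 + 16 + 32 + 64 + 128 + 256 = 511

511


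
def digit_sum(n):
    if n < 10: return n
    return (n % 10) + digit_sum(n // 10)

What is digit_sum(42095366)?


digit_sum(42095366) = 6 + digit_sum(4209536)
digit_sum(4209536) = 6 + digit_sum(420953)
digit_sum(420953) = 3 + digit_sum(42095)
digit_sum(42095) = 5 + digit_sum(4209)
digit_sum(4209) = 9 + digit_sum(420)
digit_sum(420) = 0 + digit_sum(42)
digit_sum(42) = 2 + digit_sum(4)
digit_sum(4) = 4  (base case)
Total: 6 + 6 + 3 + 5 + 9 + 0 + 2 + 4 = 35

35


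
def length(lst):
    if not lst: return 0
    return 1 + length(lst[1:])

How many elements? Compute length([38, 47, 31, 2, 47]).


length([38, 47, 31, 2, 47]) = 1 + length([47, 31, 2, 47])
length([47, 31, 2, 47]) = 1 + length([31, 2, 47])
length([31, 2, 47]) = 1 + length([2, 47])
length([2, 47]) = 1 + length([47])
length([47]) = 1 + length([])
length([]) = 0  (base case)
Unwinding: 1 + 1 + 1 + 1 + 1 + 0 = 5

5


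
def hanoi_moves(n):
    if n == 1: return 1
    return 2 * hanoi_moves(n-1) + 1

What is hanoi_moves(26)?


hanoi_moves(26) = 2 * hanoi_moves(25) + 1
hanoi_moves(25) = 2 * hanoi_moves(24) + 1
hanoi_moves(24) = 2 * hanoi_moves(23) + 1
hanoi_moves(23) = 2 * hanoi_moves(22) + 1
hanoi_moves(22) = 2 * hanoi_moves(21) + 1
hanoi_moves(21) = 2 * hanoi_moves(20) + 1
hanoi_moves(20) = 2 * hanoi_moves(19) + 1
hanoi_moves(19) = 2 * hanoi_moves(18) + 1
hanoi_moves(18) = 2 * hanoi_moves(17) + 1
hanoi_moves(17) = 2 * hanoi_moves(16) + 1
hanoi_moves(16) = 2 * hanoi_moves(15) + 1
hanoi_moves(15) = 2 * hanoi_moves(14) + 1
hanoi_moves(14) = 2 * hanoi_moves(13) + 1
hanoi_moves(13) = 2 * hanoi_moves(12) + 1
hanoi_moves(12) = 2 * hanoi_moves(11) + 1
hanoi_moves(11) = 2 * hanoi_moves(10) + 1
hanoi_moves(10) = 2 * hanoi_moves(9) + 1
hanoi_moves(9) = 2 * hanoi_moves(8) + 1
hanoi_moves(8) = 2 * hanoi_moves(7) + 1
hanoi_moves(7) = 2 * hanoi_moves(6) + 1
hanoi_moves(6) = 2 * hanoi_moves(5) + 1
hanoi_moves(5) = 2 * hanoi_moves(4) + 1
hanoi_moves(4) = 2 * hanoi_moves(3) + 1
hanoi_moves(3) = 2 * hanoi_moves(2) + 1
hanoi_moves(2) = 2 * hanoi_moves(1) + 1
hanoi_moves(1) = 1  (base case)
hanoi_moves(2) = 2 * 1 + 1 = 3
hanoi_moves(3) = 2 * 3 + 1 = 7
hanoi_moves(4) = 2 * 7 + 1 = 15
hanoi_moves(5) = 2 * 15 + 1 = 31
hanoi_moves(6) = 2 * 31 + 1 = 63
hanoi_moves(7) = 2 * 63 + 1 = 127
hanoi_moves(8) = 2 * 127 + 1 = 255
hanoi_moves(9) = 2 * 255 + 1 = 511
hanoi_moves(10) = 2 * 511 + 1 = 1023
hanoi_moves(11) = 2 * 1023 + 1 = 2047
hanoi_moves(12) = 2 * 2047 + 1 = 4095
hanoi_moves(13) = 2 * 4095 + 1 = 8191
hanoi_moves(14) = 2 * 8191 + 1 = 16383
hanoi_moves(15) = 2 * 16383 + 1 = 32767
hanoi_moves(16) = 2 * 32767 + 1 = 65535
hanoi_moves(17) = 2 * 65535 + 1 = 131071
hanoi_moves(18) = 2 * 131071 + 1 = 262143
hanoi_moves(19) = 2 * 262143 + 1 = 524287
hanoi_moves(20) = 2 * 524287 + 1 = 1048575
hanoi_moves(21) = 2 * 1048575 + 1 = 2097151
hanoi_moves(22) = 2 * 2097151 + 1 = 4194303
hanoi_moves(23) = 2 * 4194303 + 1 = 8388607
hanoi_moves(24) = 2 * 8388607 + 1 = 16777215
hanoi_moves(25) = 2 * 16777215 + 1 = 33554431
hanoi_moves(26) = 2 * 33554431 + 1 = 67108863

67108863


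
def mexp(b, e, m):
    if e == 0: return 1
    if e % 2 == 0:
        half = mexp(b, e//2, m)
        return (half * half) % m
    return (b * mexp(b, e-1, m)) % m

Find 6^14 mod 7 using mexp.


mexp(6, 14, 7): e is even, compute mexp(6, 7, 7)
  mexp(6, 7, 7): e is odd, compute mexp(6, 6, 7)
    mexp(6, 6, 7): e is even, compute mexp(6, 3, 7)
      mexp(6, 3, 7): e is odd, compute mexp(6, 2, 7)
        mexp(6, 2, 7): e is even, compute mexp(6, 1, 7)
          mexp(6, 1, 7): e is odd, compute mexp(6, 0, 7)
          mexp(6, 0, 7) = 1
          (6 * 1) % 7 = 6
        half=6, (6*6) % 7 = 1
      (6 * 1) % 7 = 6
    half=6, (6*6) % 7 = 1
  (6 * 1) % 7 = 6
half=6, (6*6) % 7 = 1

1


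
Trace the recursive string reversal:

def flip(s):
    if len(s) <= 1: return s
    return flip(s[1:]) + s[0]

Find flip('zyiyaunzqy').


flip('zyiyaunzqy') = flip('yiyaunzqy') + 'z'
flip('yiyaunzqy') = flip('iyaunzqy') + 'y'
flip('iyaunzqy') = flip('yaunzqy') + 'i'
flip('yaunzqy') = flip('aunzqy') + 'y'
flip('aunzqy') = flip('unzqy') + 'a'
flip('unzqy') = flip('nzqy') + 'u'
flip('nzqy') = flip('zqy') + 'n'
flip('zqy') = flip('qy') + 'z'
flip('qy') = flip('y') + 'q'
flip('y') = 'y'  (base case)
Concatenating: 'y' + 'q' + 'z' + 'n' + 'u' + 'a' + 'y' + 'i' + 'y' + 'z' = 'yqznuayiyz'

yqznuayiyz


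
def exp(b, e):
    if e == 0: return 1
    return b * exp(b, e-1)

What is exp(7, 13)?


exp(7, 13)
= 7 * exp(7, 12)
= 7 * 7 * exp(7, 11)
= 7 * 7 * 7 * exp(7, 10)
= 7 * 7 * 7 * 7 * exp(7, 9)
= 7 * 7 * 7 * 7 * 7 * exp(7, 8)
= 7 * 7 * 7 * 7 * 7 * 7 * exp(7, 7)
= 7 * 7 * 7 * 7 * 7 * 7 * 7 * exp(7, 6)
= 7 * 7 * 7 * 7 * 7 * 7 * 7 * 7 * exp(7, 5)
= 7 * 7 * 7 * 7 * 7 * 7 * 7 * 7 * 7 * exp(7, 4)
= 7 * 7 * 7 * 7 * 7 * 7 * 7 * 7 * 7 * 7 * exp(7, 3)
= 7 * 7 * 7 * 7 * 7 * 7 * 7 * 7 * 7 * 7 * 7 * exp(7, 2)
= 7 * 7 * 7 * 7 * 7 * 7 * 7 * 7 * 7 * 7 * 7 * 7 * exp(7, 1)
= 7 * 7 * 7 * 7 * 7 * 7 * 7 * 7 * 7 * 7 * 7 * 7 * 7 * exp(7, 0)
= 7 * 7 * 7 * 7 * 7 * 7 * 7 * 7 * 7 * 7 * 7 * 7 * 7 * 1
= 96889010407

96889010407


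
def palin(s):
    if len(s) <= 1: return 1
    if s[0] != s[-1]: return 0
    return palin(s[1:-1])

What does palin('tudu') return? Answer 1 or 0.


palin('tudu'): s[0]='t' != s[-1]='u' -> return 0
Result: 0 (not a palindrome)

0


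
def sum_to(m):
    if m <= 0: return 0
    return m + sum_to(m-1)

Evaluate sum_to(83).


sum_to(83)
= 83 + 82 + 81 + 80 + 79 + 78 + 77 + 76 + 75 + 74 + 73 + 72 + 71 + 70 + 69 + 68 + 67 + 66 + 65 + 64 + 63 + 62 + 61 + 60 + 59 + 58 + 57 + 56 + 55 + 54 + 53 + 52 + 51 + 50 + 49 + 48 + 47 + 46 + 45 + 44 + 43 + 42 + 41 + 40 + 39 + 38 + 37 + 36 + 35 + 34 + 33 + 32 + 31 + 30 + 29 + 28 + 27 + 26 + 25 + 24 + 23 + 22 + 21 + 20 + 19 + 18 + 17 + 16 + 15 + 14 + 13 + 12 + 11 + 10 + 9 + 8 + 7 + 6 + 5 + 4 + 3 + 2 + 1 + sum_to(0)
= 83 + 82 + 81 + 80 + 79 + 78 + 77 + 76 + 75 + 74 + 73 + 72 + 71 + 70 + 69 + 68 + 67 + 66 + 65 + 64 + 63 + 62 + 61 + 60 + 59 + 58 + 57 + 56 + 55 + 54 + 53 + 52 + 51 + 50 + 49 + 48 + 47 + 46 + 45 + 44 + 43 + 42 + 41 + 40 + 39 + 38 + 37 + 36 + 35 + 34 + 33 + 32 + 31 + 30 + 29 + 28 + 27 + 26 + 25 + 24 + 23 + 22 + 21 + 20 + 19 + 18 + 17 + 16 + 15 + 14 + 13 + 12 + 11 + 10 + 9 + 8 + 7 + 6 + 5 + 4 + 3 + 2 + 1 + 0
= 3486

3486


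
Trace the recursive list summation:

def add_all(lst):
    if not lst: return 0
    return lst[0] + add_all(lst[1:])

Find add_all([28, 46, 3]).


add_all([28, 46, 3]) = 28 + add_all([46, 3])
add_all([46, 3]) = 46 + add_all([3])
add_all([3]) = 3 + add_all([])
add_all([]) = 0  (base case)
Total: 28 + 46 + 3 + 0 = 77

77


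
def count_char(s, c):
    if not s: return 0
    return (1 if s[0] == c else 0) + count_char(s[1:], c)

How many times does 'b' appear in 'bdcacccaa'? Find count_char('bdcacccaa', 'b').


s[0]='b' == 'b' -> 1
s[0]='d' != 'b' -> 0
s[0]='c' != 'b' -> 0
s[0]='a' != 'b' -> 0
s[0]='c' != 'b' -> 0
s[0]='c' != 'b' -> 0
s[0]='c' != 'b' -> 0
s[0]='a' != 'b' -> 0
s[0]='a' != 'b' -> 0
Sum: 1 + 0 + 0 + 0 + 0 + 0 + 0 + 0 + 0 = 1

1


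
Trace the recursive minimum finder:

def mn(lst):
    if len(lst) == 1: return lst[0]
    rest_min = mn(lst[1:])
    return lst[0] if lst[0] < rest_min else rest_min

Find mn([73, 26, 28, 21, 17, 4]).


mn([73, 26, 28, 21, 17, 4]): compare 73 with mn([26, 28, 21, 17, 4])
mn([26, 28, 21, 17, 4]): compare 26 with mn([28, 21, 17, 4])
mn([28, 21, 17, 4]): compare 28 with mn([21, 17, 4])
mn([21, 17, 4]): compare 21 with mn([17, 4])
mn([17, 4]): compare 17 with mn([4])
mn([4]) = 4  (base case)
Compare 17 with 4 -> 4
Compare 21 with 4 -> 4
Compare 28 with 4 -> 4
Compare 26 with 4 -> 4
Compare 73 with 4 -> 4

4


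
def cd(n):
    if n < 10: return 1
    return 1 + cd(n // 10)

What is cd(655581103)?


cd(655581103) = 1 + cd(65558110)
cd(65558110) = 1 + cd(6555811)
cd(6555811) = 1 + cd(655581)
cd(655581) = 1 + cd(65558)
cd(65558) = 1 + cd(6555)
cd(6555) = 1 + cd(655)
cd(655) = 1 + cd(65)
cd(65) = 1 + cd(6)
cd(6) = 1  (base case: 6 < 10)
Unwinding: 1 + 1 + 1 + 1 + 1 + 1 + 1 + 1 + 1 = 9

9


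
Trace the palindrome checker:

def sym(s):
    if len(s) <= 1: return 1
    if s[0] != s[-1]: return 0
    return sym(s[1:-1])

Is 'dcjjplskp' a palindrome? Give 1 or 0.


sym('dcjjplskp'): s[0]='d' != s[-1]='p' -> return 0
Result: 0 (not a palindrome)

0


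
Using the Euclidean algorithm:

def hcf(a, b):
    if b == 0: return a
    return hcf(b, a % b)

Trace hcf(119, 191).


hcf(119, 191) = hcf(191, 119)
hcf(191, 119) = hcf(119, 72)
hcf(119, 72) = hcf(72, 47)
hcf(72, 47) = hcf(47, 25)
hcf(47, 25) = hcf(25, 22)
hcf(25, 22) = hcf(22, 3)
hcf(22, 3) = hcf(3, 1)
hcf(3, 1) = hcf(1, 0)
hcf(1, 0) = 1  (base case)

1


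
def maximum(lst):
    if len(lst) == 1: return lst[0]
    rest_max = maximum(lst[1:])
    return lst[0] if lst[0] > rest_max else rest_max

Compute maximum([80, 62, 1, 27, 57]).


maximum([80, 62, 1, 27, 57]): compare 80 with maximum([62, 1, 27, 57])
maximum([62, 1, 27, 57]): compare 62 with maximum([1, 27, 57])
maximum([1, 27, 57]): compare 1 with maximum([27, 57])
maximum([27, 57]): compare 27 with maximum([57])
maximum([57]) = 57  (base case)
Compare 27 with 57 -> 57
Compare 1 with 57 -> 57
Compare 62 with 57 -> 62
Compare 80 with 62 -> 80

80


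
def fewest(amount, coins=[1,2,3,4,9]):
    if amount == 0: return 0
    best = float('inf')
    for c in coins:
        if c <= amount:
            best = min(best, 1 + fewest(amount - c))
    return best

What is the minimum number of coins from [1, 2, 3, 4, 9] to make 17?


Building up with DP:
fewest(0) = 0
fewest(1) = min(1+fewest(0)=1+0=1) = 1
fewest(2) = min(1+fewest(1)=1+1=2, 1+fewest(0)=1+0=1) = 1
fewest(3) = min(1+fewest(2)=1+1=2, 1+fewest(1)=1+1=2, 1+fewest(0)=1+0=1) = 1
fewest(4) = min(1+fewest(3)=1+1=2, 1+fewest(2)=1+1=2, 1+fewest(1)=1+1=2, 1+fewest(0)=1+0=1) = 1
fewest(5) = min(1+fewest(4)=1+1=2, 1+fewest(3)=1+1=2, 1+fewest(2)=1+1=2, 1+fewest(1)=1+1=2) = 2
fewest(6) = min(1+fewest(5)=1+2=3, 1+fewest(4)=1+1=2, 1+fewest(3)=1+1=2, 1+fewest(2)=1+1=2) = 2
fewest(7) = min(1+fewest(6)=1+2=3, 1+fewest(5)=1+2=3, 1+fewest(4)=1+1=2, 1+fewest(3)=1+1=2) = 2
fewest(8) = min(1+fewest(7)=1+2=3, 1+fewest(6)=1+2=3, 1+fewest(5)=1+2=3, 1+fewest(4)=1+1=2) = 2
fewest(9) = min(1+fewest(8)=1+2=3, 1+fewest(7)=1+2=3, 1+fewest(6)=1+2=3, 1+fewest(5)=1+2=3, 1+fewest(0)=1+0=1) = 1
fewest(10) = min(1+fewest(9)=1+1=2, 1+fewest(8)=1+2=3, 1+fewest(7)=1+2=3, 1+fewest(6)=1+2=3, 1+fewest(1)=1+1=2) = 2
fewest(11) = min(1+fewest(10)=1+2=3, 1+fewest(9)=1+1=2, 1+fewest(8)=1+2=3, 1+fewest(7)=1+2=3, 1+fewest(2)=1+1=2) = 2
fewest(12) = min(1+fewest(11)=1+2=3, 1+fewest(10)=1+2=3, 1+fewest(9)=1+1=2, 1+fewest(8)=1+2=3, 1+fewest(3)=1+1=2) = 2
fewest(13) = min(1+fewest(12)=1+2=3, 1+fewest(11)=1+2=3, 1+fewest(10)=1+2=3, 1+fewest(9)=1+1=2, 1+fewest(4)=1+1=2) = 2
fewest(14) = min(1+fewest(13)=1+2=3, 1+fewest(12)=1+2=3, 1+fewest(11)=1+2=3, 1+fewest(10)=1+2=3, 1+fewest(5)=1+2=3) = 3
fewest(15) = min(1+fewest(14)=1+3=4, 1+fewest(13)=1+2=3, 1+fewest(12)=1+2=3, 1+fewest(11)=1+2=3, 1+fewest(6)=1+2=3) = 3
fewest(16) = min(1+fewest(15)=1+3=4, 1+fewest(14)=1+3=4, 1+fewest(13)=1+2=3, 1+fewest(12)=1+2=3, 1+fewest(7)=1+2=3) = 3
fewest(17) = min(1+fewest(16)=1+3=4, 1+fewest(15)=1+3=4, 1+fewest(14)=1+3=4, 1+fewest(13)=1+2=3, 1+fewest(8)=1+2=3) = 3

3


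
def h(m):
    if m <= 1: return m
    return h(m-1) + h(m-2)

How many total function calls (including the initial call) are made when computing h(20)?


Let C(n) = total calls for h(n)
C(0) = 1, C(1) = 1
C(2) = 1 + C(1) + C(0) = 1 + 1 + 1 = 3
C(3) = 1 + C(2) + C(1) = 1 + 3 + 1 = 5
C(4) = 1 + C(3) + C(2) = 1 + 5 + 3 = 9
C(5) = 1 + C(4) + C(3) = 1 + 9 + 5 = 15
C(6) = 1 + C(5) + C(4) = 1 + 15 + 9 = 25
C(7) = 1 + C(6) + C(5) = 1 + 25 + 15 = 41
C(8) = 1 + C(7) + C(6) = 1 + 41 + 25 = 67
C(9) = 1 + C(8) + C(7) = 1 + 67 + 41 = 109
C(10) = 1 + C(9) + C(8) = 1 + 109 + 67 = 177
C(11) = 1 + C(10) + C(9) = 1 + 177 + 109 = 287
C(12) = 1 + C(11) + C(10) = 1 + 287 + 177 = 465
C(13) = 1 + C(12) + C(11) = 1 + 465 + 287 = 753
C(14) = 1 + C(13) + C(12) = 1 + 753 + 465 = 1219
C(15) = 1 + C(14) + C(13) = 1 + 1219 + 753 = 1973
C(16) = 1 + C(15) + C(14) = 1 + 1973 + 1219 = 3193
C(17) = 1 + C(16) + C(15) = 1 + 3193 + 1973 = 5167
C(18) = 1 + C(17) + C(16) = 1 + 5167 + 3193 = 8361
C(19) = 1 + C(18) + C(17) = 1 + 8361 + 5167 = 13529
C(20) = 1 + C(19) + C(18) = 1 + 13529 + 8361 = 21891

21891


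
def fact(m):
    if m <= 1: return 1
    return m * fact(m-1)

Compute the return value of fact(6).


fact(6)
= 6 * fact(5)
= 6 * 5 * fact(4)
= 6 * 5 * 4 * fact(3)
= 6 * 5 * 4 * 3 * fact(2)
= 6 * 5 * 4 * 3 * 2 * fact(1)
= 6 * 5 * 4 * 3 * 2 * 1
= 720

720


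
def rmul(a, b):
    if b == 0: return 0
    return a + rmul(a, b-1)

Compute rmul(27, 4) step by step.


rmul(27, 4) = 27 + rmul(27, 3)
rmul(27, 3) = 27 + rmul(27, 2)
rmul(27, 2) = 27 + rmul(27, 1)
rmul(27, 1) = 27 + rmul(27, 0)
rmul(27, 0) = 0  (base case)
Total: 27 + 27 + 27 + 27 + 0 = 108

108


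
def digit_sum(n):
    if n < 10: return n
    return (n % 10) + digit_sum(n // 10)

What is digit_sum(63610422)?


digit_sum(63610422) = 2 + digit_sum(6361042)
digit_sum(6361042) = 2 + digit_sum(636104)
digit_sum(636104) = 4 + digit_sum(63610)
digit_sum(63610) = 0 + digit_sum(6361)
digit_sum(6361) = 1 + digit_sum(636)
digit_sum(636) = 6 + digit_sum(63)
digit_sum(63) = 3 + digit_sum(6)
digit_sum(6) = 6  (base case)
Total: 2 + 2 + 4 + 0 + 1 + 6 + 3 + 6 = 24

24


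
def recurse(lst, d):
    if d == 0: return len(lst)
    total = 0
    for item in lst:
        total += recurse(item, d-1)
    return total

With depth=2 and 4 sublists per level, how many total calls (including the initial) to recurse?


At depth 0 (root): 1 call
At depth 1: each of 1 parents calls recurse on 4 children = 4 calls
At depth 2: each of 4 parents calls recurse on 4 children = 16 calls
Total: 1 + 4 + 16 = 21

21


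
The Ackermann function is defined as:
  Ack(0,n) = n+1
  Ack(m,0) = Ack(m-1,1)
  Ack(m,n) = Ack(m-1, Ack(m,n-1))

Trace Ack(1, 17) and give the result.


Ack(1, 17) = Ack(0, Ack(1, 16))
  Ack(1, 16) = Ack(0, Ack(1, 15))
    Ack(1, 15) = Ack(0, Ack(1, 14))
      Ack(1, 14) = Ack(0, Ack(1, 13))
        Ack(1, 13) = Ack(0, Ack(1, 12))
          Ack(1, 12) = Ack(0, Ack(1, 11))
          Ack(1, 11) = Ack(0, Ack(1, 10))
          Ack(1, 10) = Ack(0, Ack(1, 9))
          Ack(1, 9) = Ack(0, Ack(1, 8))
          Ack(1, 8) = Ack(0, Ack(1, 7))
          Ack(1, 7) = Ack(0, Ack(1, 6))
          Ack(1, 6) = Ack(0, Ack(1, 5))
          Ack(1, 5) = Ack(0, Ack(1, 4))
          Ack(1, 4) = Ack(0, Ack(1, 3))
          Ack(1, 3) = Ack(0, Ack(1, 2))
          Ack(1, 2) = Ack(0, Ack(1, 1))
          Ack(1, 1) = Ack(0, Ack(1, 0))
          Ack(1, 0) = Ack(0, 1)
          Ack(0, 1) = 2
            = Ack(0, 2)
          Ack(0, 2) = 3
            = Ack(0, 3)
          Ack(0, 3) = 4
            = Ack(0, 4)
          Ack(0, 4) = 5
... (trace truncated)
Result: Ack(1, 17) = 19

19


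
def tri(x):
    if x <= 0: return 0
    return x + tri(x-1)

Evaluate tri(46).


tri(46)
= 46 + 45 + 44 + 43 + 42 + 41 + 40 + 39 + 38 + 37 + 36 + 35 + 34 + 33 + 32 + 31 + 30 + 29 + 28 + 27 + 26 + 25 + 24 + 23 + 22 + 21 + 20 + 19 + 18 + 17 + 16 + 15 + 14 + 13 + 12 + 11 + 10 + 9 + 8 + 7 + 6 + 5 + 4 + 3 + 2 + 1 + tri(0)
= 46 + 45 + 44 + 43 + 42 + 41 + 40 + 39 + 38 + 37 + 36 + 35 + 34 + 33 + 32 + 31 + 30 + 29 + 28 + 27 + 26 + 25 + 24 + 23 + 22 + 21 + 20 + 19 + 18 + 17 + 16 + 15 + 14 + 13 + 12 + 11 + 10 + 9 + 8 + 7 + 6 + 5 + 4 + 3 + 2 + 1 + 0
= 1081

1081


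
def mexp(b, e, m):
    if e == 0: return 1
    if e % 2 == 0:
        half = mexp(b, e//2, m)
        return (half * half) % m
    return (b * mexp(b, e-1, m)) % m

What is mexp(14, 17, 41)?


mexp(14, 17, 41): e is odd, compute mexp(14, 16, 41)
  mexp(14, 16, 41): e is even, compute mexp(14, 8, 41)
    mexp(14, 8, 41): e is even, compute mexp(14, 4, 41)
      mexp(14, 4, 41): e is even, compute mexp(14, 2, 41)
        mexp(14, 2, 41): e is even, compute mexp(14, 1, 41)
          mexp(14, 1, 41): e is odd, compute mexp(14, 0, 41)
          mexp(14, 0, 41) = 1
          (14 * 1) % 41 = 14
        half=14, (14*14) % 41 = 32
      half=32, (32*32) % 41 = 40
    half=40, (40*40) % 41 = 1
  half=1, (1*1) % 41 = 1
(14 * 1) % 41 = 14

14


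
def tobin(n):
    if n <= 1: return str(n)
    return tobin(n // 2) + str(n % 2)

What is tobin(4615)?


tobin(4615) = tobin(2307) + '1'
tobin(2307) = tobin(1153) + '1'
tobin(1153) = tobin(576) + '1'
tobin(576) = tobin(288) + '0'
tobin(288) = tobin(144) + '0'
tobin(144) = tobin(72) + '0'
tobin(72) = tobin(36) + '0'
tobin(36) = tobin(18) + '0'
tobin(18) = tobin(9) + '0'
tobin(9) = tobin(4) + '1'
tobin(4) = tobin(2) + '0'
tobin(2) = tobin(1) + '0'
tobin(1) = '1'  (base case)
Concatenating: '1' + '0' + '0' + '1' + '0' + '0' + '0' + '0' + '0' + '0' + '1' + '1' + '1' = '1001000000111'

1001000000111


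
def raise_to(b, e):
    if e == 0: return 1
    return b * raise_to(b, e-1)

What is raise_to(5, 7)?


raise_to(5, 7)
= 5 * raise_to(5, 6)
= 5 * 5 * raise_to(5, 5)
= 5 * 5 * 5 * raise_to(5, 4)
= 5 * 5 * 5 * 5 * raise_to(5, 3)
= 5 * 5 * 5 * 5 * 5 * raise_to(5, 2)
= 5 * 5 * 5 * 5 * 5 * 5 * raise_to(5, 1)
= 5 * 5 * 5 * 5 * 5 * 5 * 5 * raise_to(5, 0)
= 5 * 5 * 5 * 5 * 5 * 5 * 5 * 1
= 78125

78125


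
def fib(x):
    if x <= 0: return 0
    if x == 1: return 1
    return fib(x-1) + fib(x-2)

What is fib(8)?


Computing fib(8) bottom-up:
fib(0) = 0
fib(1) = 1
fib(2) = fib(1) + fib(0) = 1 + 0 = 1
fib(3) = fib(2) + fib(1) = 1 + 1 = 2
fib(4) = fib(3) + fib(2) = 2 + 1 = 3
fib(5) = fib(4) + fib(3) = 3 + 2 = 5
fib(6) = fib(5) + fib(4) = 5 + 3 = 8
fib(7) = fib(6) + fib(5) = 8 + 5 = 13
fib(8) = fib(7) + fib(6) = 13 + 8 = 21

21


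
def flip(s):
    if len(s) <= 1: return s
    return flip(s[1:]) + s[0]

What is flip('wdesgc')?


flip('wdesgc') = flip('desgc') + 'w'
flip('desgc') = flip('esgc') + 'd'
flip('esgc') = flip('sgc') + 'e'
flip('sgc') = flip('gc') + 's'
flip('gc') = flip('c') + 'g'
flip('c') = 'c'  (base case)
Concatenating: 'c' + 'g' + 's' + 'e' + 'd' + 'w' = 'cgsedw'

cgsedw


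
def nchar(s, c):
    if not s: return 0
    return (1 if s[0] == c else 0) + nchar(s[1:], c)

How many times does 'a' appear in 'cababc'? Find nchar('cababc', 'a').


s[0]='c' != 'a' -> 0
s[0]='a' == 'a' -> 1
s[0]='b' != 'a' -> 0
s[0]='a' == 'a' -> 1
s[0]='b' != 'a' -> 0
s[0]='c' != 'a' -> 0
Sum: 0 + 1 + 0 + 1 + 0 + 0 = 2

2


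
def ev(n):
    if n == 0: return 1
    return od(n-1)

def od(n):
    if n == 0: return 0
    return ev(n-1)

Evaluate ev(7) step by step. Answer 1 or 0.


ev(7) = od(6)
od(6) = ev(5)
ev(5) = od(4)
od(4) = ev(3)
ev(3) = od(2)
od(2) = ev(1)
ev(1) = od(0)
od(0) = 0  (base case)
Result: 0

0


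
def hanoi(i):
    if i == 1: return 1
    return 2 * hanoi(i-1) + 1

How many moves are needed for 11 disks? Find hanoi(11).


hanoi(11) = 2 * hanoi(10) + 1
hanoi(10) = 2 * hanoi(9) + 1
hanoi(9) = 2 * hanoi(8) + 1
hanoi(8) = 2 * hanoi(7) + 1
hanoi(7) = 2 * hanoi(6) + 1
hanoi(6) = 2 * hanoi(5) + 1
hanoi(5) = 2 * hanoi(4) + 1
hanoi(4) = 2 * hanoi(3) + 1
hanoi(3) = 2 * hanoi(2) + 1
hanoi(2) = 2 * hanoi(1) + 1
hanoi(1) = 1  (base case)
hanoi(2) = 2 * 1 + 1 = 3
hanoi(3) = 2 * 3 + 1 = 7
hanoi(4) = 2 * 7 + 1 = 15
hanoi(5) = 2 * 15 + 1 = 31
hanoi(6) = 2 * 31 + 1 = 63
hanoi(7) = 2 * 63 + 1 = 127
hanoi(8) = 2 * 127 + 1 = 255
hanoi(9) = 2 * 255 + 1 = 511
hanoi(10) = 2 * 511 + 1 = 1023
hanoi(11) = 2 * 1023 + 1 = 2047

2047


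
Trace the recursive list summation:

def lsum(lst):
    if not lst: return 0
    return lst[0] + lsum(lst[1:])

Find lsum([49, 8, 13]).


lsum([49, 8, 13]) = 49 + lsum([8, 13])
lsum([8, 13]) = 8 + lsum([13])
lsum([13]) = 13 + lsum([])
lsum([]) = 0  (base case)
Total: 49 + 8 + 13 + 0 = 70

70


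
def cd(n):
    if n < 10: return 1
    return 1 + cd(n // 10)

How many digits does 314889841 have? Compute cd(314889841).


cd(314889841) = 1 + cd(31488984)
cd(31488984) = 1 + cd(3148898)
cd(3148898) = 1 + cd(314889)
cd(314889) = 1 + cd(31488)
cd(31488) = 1 + cd(3148)
cd(3148) = 1 + cd(314)
cd(314) = 1 + cd(31)
cd(31) = 1 + cd(3)
cd(3) = 1  (base case: 3 < 10)
Unwinding: 1 + 1 + 1 + 1 + 1 + 1 + 1 + 1 + 1 = 9

9


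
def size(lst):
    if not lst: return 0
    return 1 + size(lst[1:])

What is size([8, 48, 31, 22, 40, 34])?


size([8, 48, 31, 22, 40, 34]) = 1 + size([48, 31, 22, 40, 34])
size([48, 31, 22, 40, 34]) = 1 + size([31, 22, 40, 34])
size([31, 22, 40, 34]) = 1 + size([22, 40, 34])
size([22, 40, 34]) = 1 + size([40, 34])
size([40, 34]) = 1 + size([34])
size([34]) = 1 + size([])
size([]) = 0  (base case)
Unwinding: 1 + 1 + 1 + 1 + 1 + 1 + 0 = 6

6


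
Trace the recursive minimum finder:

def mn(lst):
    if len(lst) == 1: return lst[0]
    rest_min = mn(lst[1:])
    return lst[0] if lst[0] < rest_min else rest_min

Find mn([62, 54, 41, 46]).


mn([62, 54, 41, 46]): compare 62 with mn([54, 41, 46])
mn([54, 41, 46]): compare 54 with mn([41, 46])
mn([41, 46]): compare 41 with mn([46])
mn([46]) = 46  (base case)
Compare 41 with 46 -> 41
Compare 54 with 41 -> 41
Compare 62 with 41 -> 41

41


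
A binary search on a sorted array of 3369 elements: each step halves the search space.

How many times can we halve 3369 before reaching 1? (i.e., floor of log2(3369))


3369 / 2 = 1684
1684 / 2 = 842
842 / 2 = 421
421 / 2 = 210
210 / 2 = 105
105 / 2 = 52
52 / 2 = 26
26 / 2 = 13
13 / 2 = 6
6 / 2 = 3
3 / 2 = 1
Reached 1 after 11 halvings

11


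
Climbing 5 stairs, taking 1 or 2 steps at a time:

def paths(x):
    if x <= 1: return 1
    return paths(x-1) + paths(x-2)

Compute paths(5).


Building up from base cases:
paths(0) = 1
paths(1) = 1
paths(2) = paths(1) + paths(0) = 1 + 1 = 2
paths(3) = paths(2) + paths(1) = 2 + 1 = 3
paths(4) = paths(3) + paths(2) = 3 + 2 = 5
paths(5) = paths(4) + paths(3) = 5 + 3 = 8

8


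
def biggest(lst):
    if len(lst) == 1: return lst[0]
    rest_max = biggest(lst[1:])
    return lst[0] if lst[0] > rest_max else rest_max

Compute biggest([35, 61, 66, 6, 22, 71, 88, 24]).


biggest([35, 61, 66, 6, 22, 71, 88, 24]): compare 35 with biggest([61, 66, 6, 22, 71, 88, 24])
biggest([61, 66, 6, 22, 71, 88, 24]): compare 61 with biggest([66, 6, 22, 71, 88, 24])
biggest([66, 6, 22, 71, 88, 24]): compare 66 with biggest([6, 22, 71, 88, 24])
biggest([6, 22, 71, 88, 24]): compare 6 with biggest([22, 71, 88, 24])
biggest([22, 71, 88, 24]): compare 22 with biggest([71, 88, 24])
biggest([71, 88, 24]): compare 71 with biggest([88, 24])
biggest([88, 24]): compare 88 with biggest([24])
biggest([24]) = 24  (base case)
Compare 88 with 24 -> 88
Compare 71 with 88 -> 88
Compare 22 with 88 -> 88
Compare 6 with 88 -> 88
Compare 66 with 88 -> 88
Compare 61 with 88 -> 88
Compare 35 with 88 -> 88

88


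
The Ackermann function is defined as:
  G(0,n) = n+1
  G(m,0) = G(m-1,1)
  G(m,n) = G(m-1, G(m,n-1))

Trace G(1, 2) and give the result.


G(1, 2) = G(0, G(1, 1))
  G(1, 1) = G(0, G(1, 0))
    G(1, 0) = G(0, 1)
      G(0, 1) = 2
    = G(0, 2)
    G(0, 2) = 3
  = G(0, 3)
  G(0, 3) = 4
Result: G(1, 2) = 4

4


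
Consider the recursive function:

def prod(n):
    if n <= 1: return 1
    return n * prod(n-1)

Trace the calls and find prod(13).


prod(13)
= 13 * prod(12)
= 13 * 12 * prod(11)
= 13 * 12 * 11 * prod(10)
= 13 * 12 * 11 * 10 * prod(9)
= 13 * 12 * 11 * 10 * 9 * prod(8)
= 13 * 12 * 11 * 10 * 9 * 8 * prod(7)
= 13 * 12 * 11 * 10 * 9 * 8 * 7 * prod(6)
= 13 * 12 * 11 * 10 * 9 * 8 * 7 * 6 * prod(5)
= 13 * 12 * 11 * 10 * 9 * 8 * 7 * 6 * 5 * prod(4)
= 13 * 12 * 11 * 10 * 9 * 8 * 7 * 6 * 5 * 4 * prod(3)
= 13 * 12 * 11 * 10 * 9 * 8 * 7 * 6 * 5 * 4 * 3 * prod(2)
= 13 * 12 * 11 * 10 * 9 * 8 * 7 * 6 * 5 * 4 * 3 * 2 * prod(1)
= 13 * 12 * 11 * 10 * 9 * 8 * 7 * 6 * 5 * 4 * 3 * 2 * 1
= 6227020800

6227020800


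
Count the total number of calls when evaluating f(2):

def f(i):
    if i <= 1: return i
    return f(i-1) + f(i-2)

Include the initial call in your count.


Let C(n) = total calls for f(n)
C(0) = 1, C(1) = 1
C(2) = 1 + C(1) + C(0) = 1 + 1 + 1 = 3

3


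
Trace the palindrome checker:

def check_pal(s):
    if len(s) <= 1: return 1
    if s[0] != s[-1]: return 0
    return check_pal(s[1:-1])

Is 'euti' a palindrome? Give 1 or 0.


check_pal('euti'): s[0]='e' != s[-1]='i' -> return 0
Result: 0 (not a palindrome)

0


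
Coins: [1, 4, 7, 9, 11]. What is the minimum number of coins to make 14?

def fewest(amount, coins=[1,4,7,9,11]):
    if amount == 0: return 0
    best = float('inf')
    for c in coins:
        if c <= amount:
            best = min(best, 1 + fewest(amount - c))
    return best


Building up with DP:
fewest(0) = 0
fewest(1) = min(1+fewest(0)=1+0=1) = 1
fewest(2) = min(1+fewest(1)=1+1=2) = 2
fewest(3) = min(1+fewest(2)=1+2=3) = 3
fewest(4) = min(1+fewest(3)=1+3=4, 1+fewest(0)=1+0=1) = 1
fewest(5) = min(1+fewest(4)=1+1=2, 1+fewest(1)=1+1=2) = 2
fewest(6) = min(1+fewest(5)=1+2=3, 1+fewest(2)=1+2=3) = 3
fewest(7) = min(1+fewest(6)=1+3=4, 1+fewest(3)=1+3=4, 1+fewest(0)=1+0=1) = 1
fewest(8) = min(1+fewest(7)=1+1=2, 1+fewest(4)=1+1=2, 1+fewest(1)=1+1=2) = 2
fewest(9) = min(1+fewest(8)=1+2=3, 1+fewest(5)=1+2=3, 1+fewest(2)=1+2=3, 1+fewest(0)=1+0=1) = 1
fewest(10) = min(1+fewest(9)=1+1=2, 1+fewest(6)=1+3=4, 1+fewest(3)=1+3=4, 1+fewest(1)=1+1=2) = 2
fewest(11) = min(1+fewest(10)=1+2=3, 1+fewest(7)=1+1=2, 1+fewest(4)=1+1=2, 1+fewest(2)=1+2=3, 1+fewest(0)=1+0=1) = 1
fewest(12) = min(1+fewest(11)=1+1=2, 1+fewest(8)=1+2=3, 1+fewest(5)=1+2=3, 1+fewest(3)=1+3=4, 1+fewest(1)=1+1=2) = 2
fewest(13) = min(1+fewest(12)=1+2=3, 1+fewest(9)=1+1=2, 1+fewest(6)=1+3=4, 1+fewest(4)=1+1=2, 1+fewest(2)=1+2=3) = 2
fewest(14) = min(1+fewest(13)=1+2=3, 1+fewest(10)=1+2=3, 1+fewest(7)=1+1=2, 1+fewest(5)=1+2=3, 1+fewest(3)=1+3=4) = 2

2


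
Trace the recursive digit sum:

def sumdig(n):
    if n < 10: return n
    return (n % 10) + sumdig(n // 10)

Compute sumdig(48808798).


sumdig(48808798) = 8 + sumdig(4880879)
sumdig(4880879) = 9 + sumdig(488087)
sumdig(488087) = 7 + sumdig(48808)
sumdig(48808) = 8 + sumdig(4880)
sumdig(4880) = 0 + sumdig(488)
sumdig(488) = 8 + sumdig(48)
sumdig(48) = 8 + sumdig(4)
sumdig(4) = 4  (base case)
Total: 8 + 9 + 7 + 8 + 0 + 8 + 8 + 4 = 52

52


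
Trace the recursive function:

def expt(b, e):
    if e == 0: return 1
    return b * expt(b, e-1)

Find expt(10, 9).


expt(10, 9)
= 10 * expt(10, 8)
= 10 * 10 * expt(10, 7)
= 10 * 10 * 10 * expt(10, 6)
= 10 * 10 * 10 * 10 * expt(10, 5)
= 10 * 10 * 10 * 10 * 10 * expt(10, 4)
= 10 * 10 * 10 * 10 * 10 * 10 * expt(10, 3)
= 10 * 10 * 10 * 10 * 10 * 10 * 10 * expt(10, 2)
= 10 * 10 * 10 * 10 * 10 * 10 * 10 * 10 * expt(10, 1)
= 10 * 10 * 10 * 10 * 10 * 10 * 10 * 10 * 10 * expt(10, 0)
= 10 * 10 * 10 * 10 * 10 * 10 * 10 * 10 * 10 * 1
= 1000000000

1000000000


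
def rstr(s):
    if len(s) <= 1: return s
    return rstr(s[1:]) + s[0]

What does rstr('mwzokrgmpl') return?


rstr('mwzokrgmpl') = rstr('wzokrgmpl') + 'm'
rstr('wzokrgmpl') = rstr('zokrgmpl') + 'w'
rstr('zokrgmpl') = rstr('okrgmpl') + 'z'
rstr('okrgmpl') = rstr('krgmpl') + 'o'
rstr('krgmpl') = rstr('rgmpl') + 'k'
rstr('rgmpl') = rstr('gmpl') + 'r'
rstr('gmpl') = rstr('mpl') + 'g'
rstr('mpl') = rstr('pl') + 'm'
rstr('pl') = rstr('l') + 'p'
rstr('l') = 'l'  (base case)
Concatenating: 'l' + 'p' + 'm' + 'g' + 'r' + 'k' + 'o' + 'z' + 'w' + 'm' = 'lpmgrkozwm'

lpmgrkozwm


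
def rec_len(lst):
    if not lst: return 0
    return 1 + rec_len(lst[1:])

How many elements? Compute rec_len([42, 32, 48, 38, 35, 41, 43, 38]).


rec_len([42, 32, 48, 38, 35, 41, 43, 38]) = 1 + rec_len([32, 48, 38, 35, 41, 43, 38])
rec_len([32, 48, 38, 35, 41, 43, 38]) = 1 + rec_len([48, 38, 35, 41, 43, 38])
rec_len([48, 38, 35, 41, 43, 38]) = 1 + rec_len([38, 35, 41, 43, 38])
rec_len([38, 35, 41, 43, 38]) = 1 + rec_len([35, 41, 43, 38])
rec_len([35, 41, 43, 38]) = 1 + rec_len([41, 43, 38])
rec_len([41, 43, 38]) = 1 + rec_len([43, 38])
rec_len([43, 38]) = 1 + rec_len([38])
rec_len([38]) = 1 + rec_len([])
rec_len([]) = 0  (base case)
Unwinding: 1 + 1 + 1 + 1 + 1 + 1 + 1 + 1 + 0 = 8

8


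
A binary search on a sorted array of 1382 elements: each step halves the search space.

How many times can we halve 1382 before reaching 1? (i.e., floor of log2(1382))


1382 / 2 = 691
691 / 2 = 345
345 / 2 = 172
172 / 2 = 86
86 / 2 = 43
43 / 2 = 21
21 / 2 = 10
10 / 2 = 5
5 / 2 = 2
2 / 2 = 1
Reached 1 after 10 halvings

10


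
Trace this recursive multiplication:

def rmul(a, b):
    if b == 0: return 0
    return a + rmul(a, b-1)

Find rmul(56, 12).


rmul(56, 12) = 56 + rmul(56, 11)
rmul(56, 11) = 56 + rmul(56, 10)
rmul(56, 10) = 56 + rmul(56, 9)
rmul(56, 9) = 56 + rmul(56, 8)
rmul(56, 8) = 56 + rmul(56, 7)
rmul(56, 7) = 56 + rmul(56, 6)
rmul(56, 6) = 56 + rmul(56, 5)
rmul(56, 5) = 56 + rmul(56, 4)
rmul(56, 4) = 56 + rmul(56, 3)
rmul(56, 3) = 56 + rmul(56, 2)
rmul(56, 2) = 56 + rmul(56, 1)
rmul(56, 1) = 56 + rmul(56, 0)
rmul(56, 0) = 0  (base case)
Total: 56 + 56 + 56 + 56 + 56 + 56 + 56 + 56 + 56 + 56 + 56 + 56 + 0 = 672

672


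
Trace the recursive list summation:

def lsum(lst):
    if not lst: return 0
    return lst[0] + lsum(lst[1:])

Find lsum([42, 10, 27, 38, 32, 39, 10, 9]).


lsum([42, 10, 27, 38, 32, 39, 10, 9]) = 42 + lsum([10, 27, 38, 32, 39, 10, 9])
lsum([10, 27, 38, 32, 39, 10, 9]) = 10 + lsum([27, 38, 32, 39, 10, 9])
lsum([27, 38, 32, 39, 10, 9]) = 27 + lsum([38, 32, 39, 10, 9])
lsum([38, 32, 39, 10, 9]) = 38 + lsum([32, 39, 10, 9])
lsum([32, 39, 10, 9]) = 32 + lsum([39, 10, 9])
lsum([39, 10, 9]) = 39 + lsum([10, 9])
lsum([10, 9]) = 10 + lsum([9])
lsum([9]) = 9 + lsum([])
lsum([]) = 0  (base case)
Total: 42 + 10 + 27 + 38 + 32 + 39 + 10 + 9 + 0 = 207

207


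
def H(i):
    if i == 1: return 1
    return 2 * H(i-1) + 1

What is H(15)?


H(15) = 2 * H(14) + 1
H(14) = 2 * H(13) + 1
H(13) = 2 * H(12) + 1
H(12) = 2 * H(11) + 1
H(11) = 2 * H(10) + 1
H(10) = 2 * H(9) + 1
H(9) = 2 * H(8) + 1
H(8) = 2 * H(7) + 1
H(7) = 2 * H(6) + 1
H(6) = 2 * H(5) + 1
H(5) = 2 * H(4) + 1
H(4) = 2 * H(3) + 1
H(3) = 2 * H(2) + 1
H(2) = 2 * H(1) + 1
H(1) = 1  (base case)
H(2) = 2 * 1 + 1 = 3
H(3) = 2 * 3 + 1 = 7
H(4) = 2 * 7 + 1 = 15
H(5) = 2 * 15 + 1 = 31
H(6) = 2 * 31 + 1 = 63
H(7) = 2 * 63 + 1 = 127
H(8) = 2 * 127 + 1 = 255
H(9) = 2 * 255 + 1 = 511
H(10) = 2 * 511 + 1 = 1023
H(11) = 2 * 1023 + 1 = 2047
H(12) = 2 * 2047 + 1 = 4095
H(13) = 2 * 4095 + 1 = 8191
H(14) = 2 * 8191 + 1 = 16383
H(15) = 2 * 16383 + 1 = 32767

32767
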